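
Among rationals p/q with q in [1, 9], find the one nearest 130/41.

19/6

Expand x = 130/41 as a continued fraction with the Euclidean algorithm:
  130 = 3*41 + 7, so a_0 = 3.
  41 = 5*7 + 6, so a_1 = 5.
  7 = 1*6 + 1, so a_2 = 1.
  6 = 6*1 + 0, so a_3 = 6.
so x = [3; 5, 1, 6].
Convergents (p_i = a_i*p_{i-1} + p_{i-2}, q_i = a_i*q_{i-1} + q_{i-2} with p_{-2}=0, p_{-1}=1, q_{-2}=1, q_{-1}=0), until the denominator exceeds 9:
  i=0: a_0=3, p_0 = 3*1 + 0 = 3, q_0 = 3*0 + 1 = 1.
  i=1: a_1=5, p_1 = 5*3 + 1 = 16, q_1 = 5*1 + 0 = 5.
  i=2: a_2=1, p_2 = 1*16 + 3 = 19, q_2 = 1*5 + 1 = 6.
  i=3: a_3=6, p_3 = 6*19 + 16 = 130, q_3 = 6*6 + 5 = 41.
q_3 = 41 > 9, so the last convergent with denominator <= 9 is p_2/q_2 = 19/6.
The closest fraction with denominator <= 9 is either p_2/q_2 or the intermediate fraction (k*p_2 + p_1)/(k*q_2 + q_1) with the largest k >= 1 whose denominator stays <= 9; these approach x as k grows, and every other convergent or intermediate fraction in range is farther away.
Largest k: floor((9 - q_1)/q_2) = floor((9 - 5)/6) = 0.
Since k = 0, no intermediate fraction beyond p_2/q_2 has denominator <= 9, so the convergent 19/6 is the closest (its error is |130*6 - 19*41|/(41*6) = 1/246).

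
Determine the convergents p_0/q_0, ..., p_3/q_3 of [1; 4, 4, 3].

1/1, 5/4, 21/17, 68/55

Using the convergent recurrence p_i = a_i*p_{i-1} + p_{i-2}, q_i = a_i*q_{i-1} + q_{i-2} with p_{-2}=0, p_{-1}=1, q_{-2}=1, q_{-1}=0:
  i=0: a_0=1, p_0 = 1*1 + 0 = 1, q_0 = 1*0 + 1 = 1.
  i=1: a_1=4, p_1 = 4*1 + 1 = 5, q_1 = 4*1 + 0 = 4.
  i=2: a_2=4, p_2 = 4*5 + 1 = 21, q_2 = 4*4 + 1 = 17.
  i=3: a_3=3, p_3 = 3*21 + 5 = 68, q_3 = 3*17 + 4 = 55.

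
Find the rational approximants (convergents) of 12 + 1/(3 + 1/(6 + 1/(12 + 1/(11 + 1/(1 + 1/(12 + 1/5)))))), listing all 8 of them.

Using the convergent recurrence p_i = a_i*p_{i-1} + p_{i-2}, q_i = a_i*q_{i-1} + q_{i-2} with p_{-2}=0, p_{-1}=1, q_{-2}=1, q_{-1}=0:
  i=0: a_0=12, p_0 = 12*1 + 0 = 12, q_0 = 12*0 + 1 = 1.
  i=1: a_1=3, p_1 = 3*12 + 1 = 37, q_1 = 3*1 + 0 = 3.
  i=2: a_2=6, p_2 = 6*37 + 12 = 234, q_2 = 6*3 + 1 = 19.
  i=3: a_3=12, p_3 = 12*234 + 37 = 2845, q_3 = 12*19 + 3 = 231.
  i=4: a_4=11, p_4 = 11*2845 + 234 = 31529, q_4 = 11*231 + 19 = 2560.
  i=5: a_5=1, p_5 = 1*31529 + 2845 = 34374, q_5 = 1*2560 + 231 = 2791.
  i=6: a_6=12, p_6 = 12*34374 + 31529 = 444017, q_6 = 12*2791 + 2560 = 36052.
  i=7: a_7=5, p_7 = 5*444017 + 34374 = 2254459, q_7 = 5*36052 + 2791 = 183051.

12/1, 37/3, 234/19, 2845/231, 31529/2560, 34374/2791, 444017/36052, 2254459/183051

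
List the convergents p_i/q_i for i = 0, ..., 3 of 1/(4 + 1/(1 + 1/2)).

0/1, 1/4, 1/5, 3/14

Using the convergent recurrence p_i = a_i*p_{i-1} + p_{i-2}, q_i = a_i*q_{i-1} + q_{i-2} with p_{-2}=0, p_{-1}=1, q_{-2}=1, q_{-1}=0:
  i=0: a_0=0, p_0 = 0*1 + 0 = 0, q_0 = 0*0 + 1 = 1.
  i=1: a_1=4, p_1 = 4*0 + 1 = 1, q_1 = 4*1 + 0 = 4.
  i=2: a_2=1, p_2 = 1*1 + 0 = 1, q_2 = 1*4 + 1 = 5.
  i=3: a_3=2, p_3 = 2*1 + 1 = 3, q_3 = 2*5 + 4 = 14.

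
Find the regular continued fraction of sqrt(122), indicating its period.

Write x_i = (sqrt(122) + m_i)/d_i with (m_0, d_0) = (0, 1). a_0 = floor(sqrt(122)) = 11, since 11^2 = 121 <= 122 < 144 = 12^2.
Iterate m_{i+1} = d_i*a_i - m_i, d_{i+1} = (122 - m_{i+1}^2)/d_i, a_{i+1} = floor((a_0 + m_{i+1})/d_{i+1}):
  m_1 = 1*11 - 0 = 11, d_1 = (122 - 11^2)/1 = 1/1 = 1, a_1 = floor((11 + 11)/1) = 22.
  m_2 = 1*22 - 11 = 11, d_2 = (122 - 11^2)/1 = 1/1 = 1: (m_2, d_2) = (m_1, d_1) = (11, 1), so from here the quotient a_1 repeats; the period length is 1.
Hence the expansion of sqrt(122) is a_0 = 11 followed by the repeating block 22 (period 1).

[11; (22)]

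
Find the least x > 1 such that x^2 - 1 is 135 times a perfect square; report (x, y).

First expand sqrt(135) as a continued fraction. With x_i = (sqrt(135) + m_i)/d_i and (m_0, d_0) = (0, 1): a_0 = floor(sqrt(135)) = 11, since 11^2 = 121 <= 135 < 144 = 12^2.
Iterate m_{i+1} = d_i*a_i - m_i, d_{i+1} = (135 - m_{i+1}^2)/d_i, a_{i+1} = floor((a_0 + m_{i+1})/d_{i+1}):
  m_1 = 1*11 - 0 = 11, d_1 = (135 - 11^2)/1 = 14/1 = 14, a_1 = floor((11 + 11)/14) = 1.
  m_2 = 14*1 - 11 = 3, d_2 = (135 - 3^2)/14 = 126/14 = 9, a_2 = floor((11 + 3)/9) = 1.
  m_3 = 9*1 - 3 = 6, d_3 = (135 - 6^2)/9 = 99/9 = 11, a_3 = floor((11 + 6)/11) = 1.
  m_4 = 11*1 - 6 = 5, d_4 = (135 - 5^2)/11 = 110/11 = 10, a_4 = floor((11 + 5)/10) = 1.
  m_5 = 10*1 - 5 = 5, d_5 = (135 - 5^2)/10 = 110/10 = 11, a_5 = floor((11 + 5)/11) = 1.
  m_6 = 11*1 - 5 = 6, d_6 = (135 - 6^2)/11 = 99/11 = 9, a_6 = floor((11 + 6)/9) = 1.
  m_7 = 9*1 - 6 = 3, d_7 = (135 - 3^2)/9 = 126/9 = 14, a_7 = floor((11 + 3)/14) = 1.
  m_8 = 14*1 - 3 = 11, d_8 = (135 - 11^2)/14 = 14/14 = 1, a_8 = floor((11 + 11)/1) = 22.
  m_9 = 1*22 - 11 = 11, d_9 = (135 - 11^2)/1 = 14/1 = 14: (m_9, d_9) = (m_1, d_1) = (11, 14), so from here the quotients repeat a_1, ..., a_8; the period length is 8.
So sqrt(135) = [11; (1, 1, 1, 1, 1, 1, 1, 22)] with period length k = 8.
k is even, so the fundamental solution of x^2 - 135y^2 = 1 is (p_{k-1}, q_{k-1}) = (p_7, q_7); compute convergents through index 7.
Convergents (p_i = a_i*p_{i-1} + p_{i-2}, q_i = a_i*q_{i-1} + q_{i-2} with p_{-2}=0, p_{-1}=1, q_{-2}=1, q_{-1}=0):
  i=0: a_0=11, p_0 = 11*1 + 0 = 11, q_0 = 11*0 + 1 = 1.
  i=1: a_1=1, p_1 = 1*11 + 1 = 12, q_1 = 1*1 + 0 = 1.
  i=2: a_2=1, p_2 = 1*12 + 11 = 23, q_2 = 1*1 + 1 = 2.
  i=3: a_3=1, p_3 = 1*23 + 12 = 35, q_3 = 1*2 + 1 = 3.
  i=4: a_4=1, p_4 = 1*35 + 23 = 58, q_4 = 1*3 + 2 = 5.
  i=5: a_5=1, p_5 = 1*58 + 35 = 93, q_5 = 1*5 + 3 = 8.
  i=6: a_6=1, p_6 = 1*93 + 58 = 151, q_6 = 1*8 + 5 = 13.
  i=7: a_7=1, p_7 = 1*151 + 93 = 244, q_7 = 1*13 + 8 = 21.
Check: 244^2 - 135*21^2 = 59536 - 59535 = 1, so (x, y) = (244, 21) solves the equation, and by the theorem it is the least positive solution.

(x, y) = (244, 21)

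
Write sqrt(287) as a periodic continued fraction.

Write x_i = (sqrt(287) + m_i)/d_i with (m_0, d_0) = (0, 1). a_0 = floor(sqrt(287)) = 16, since 16^2 = 256 <= 287 < 289 = 17^2.
Iterate m_{i+1} = d_i*a_i - m_i, d_{i+1} = (287 - m_{i+1}^2)/d_i, a_{i+1} = floor((a_0 + m_{i+1})/d_{i+1}):
  m_1 = 1*16 - 0 = 16, d_1 = (287 - 16^2)/1 = 31/1 = 31, a_1 = floor((16 + 16)/31) = 1.
  m_2 = 31*1 - 16 = 15, d_2 = (287 - 15^2)/31 = 62/31 = 2, a_2 = floor((16 + 15)/2) = 15.
  m_3 = 2*15 - 15 = 15, d_3 = (287 - 15^2)/2 = 62/2 = 31, a_3 = floor((16 + 15)/31) = 1.
  m_4 = 31*1 - 15 = 16, d_4 = (287 - 16^2)/31 = 31/31 = 1, a_4 = floor((16 + 16)/1) = 32.
  m_5 = 1*32 - 16 = 16, d_5 = (287 - 16^2)/1 = 31/1 = 31: (m_5, d_5) = (m_1, d_1) = (16, 31), so from here the quotients repeat a_1, ..., a_4; the period length is 4.
Hence the expansion of sqrt(287) is a_0 = 16 followed by the repeating block 1, 15, 1, 32 (period 4).

[16; (1, 15, 1, 32)]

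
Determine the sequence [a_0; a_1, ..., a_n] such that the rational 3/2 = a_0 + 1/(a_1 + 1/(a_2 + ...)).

Run the Euclidean algorithm on 3 and 2; the successive quotients are the partial quotients a_0, a_1, ... (each step inverts the fractional part left over by the previous one):
  3 = 1*2 + 1, so a_0 = 1.
  2 = 2*1 + 0, so a_1 = 2.
The remainder reaches 0 after 2 divisions, so the expansion has 2 partial quotients, read off in order.

[1; 2]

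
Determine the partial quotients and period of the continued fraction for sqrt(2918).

[54; (54, 108)]

Write x_i = (sqrt(2918) + m_i)/d_i with (m_0, d_0) = (0, 1). a_0 = floor(sqrt(2918)) = 54, since 54^2 = 2916 <= 2918 < 3025 = 55^2.
Iterate m_{i+1} = d_i*a_i - m_i, d_{i+1} = (2918 - m_{i+1}^2)/d_i, a_{i+1} = floor((a_0 + m_{i+1})/d_{i+1}):
  m_1 = 1*54 - 0 = 54, d_1 = (2918 - 54^2)/1 = 2/1 = 2, a_1 = floor((54 + 54)/2) = 54.
  m_2 = 2*54 - 54 = 54, d_2 = (2918 - 54^2)/2 = 2/2 = 1, a_2 = floor((54 + 54)/1) = 108.
  m_3 = 1*108 - 54 = 54, d_3 = (2918 - 54^2)/1 = 2/1 = 2: (m_3, d_3) = (m_1, d_1) = (54, 2), so from here the quotients repeat a_1, a_2; the period length is 2.
Hence the expansion of sqrt(2918) is a_0 = 54 followed by the repeating block 54, 108 (period 2).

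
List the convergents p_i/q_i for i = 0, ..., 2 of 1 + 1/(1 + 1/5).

Using the convergent recurrence p_i = a_i*p_{i-1} + p_{i-2}, q_i = a_i*q_{i-1} + q_{i-2} with p_{-2}=0, p_{-1}=1, q_{-2}=1, q_{-1}=0:
  i=0: a_0=1, p_0 = 1*1 + 0 = 1, q_0 = 1*0 + 1 = 1.
  i=1: a_1=1, p_1 = 1*1 + 1 = 2, q_1 = 1*1 + 0 = 1.
  i=2: a_2=5, p_2 = 5*2 + 1 = 11, q_2 = 5*1 + 1 = 6.

1/1, 2/1, 11/6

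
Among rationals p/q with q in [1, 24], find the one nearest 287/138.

27/13

Expand x = 287/138 as a continued fraction with the Euclidean algorithm:
  287 = 2*138 + 11, so a_0 = 2.
  138 = 12*11 + 6, so a_1 = 12.
  11 = 1*6 + 5, so a_2 = 1.
  6 = 1*5 + 1, so a_3 = 1.
  5 = 5*1 + 0, so a_4 = 5.
so x = [2; 12, 1, 1, 5].
Convergents (p_i = a_i*p_{i-1} + p_{i-2}, q_i = a_i*q_{i-1} + q_{i-2} with p_{-2}=0, p_{-1}=1, q_{-2}=1, q_{-1}=0), until the denominator exceeds 24:
  i=0: a_0=2, p_0 = 2*1 + 0 = 2, q_0 = 2*0 + 1 = 1.
  i=1: a_1=12, p_1 = 12*2 + 1 = 25, q_1 = 12*1 + 0 = 12.
  i=2: a_2=1, p_2 = 1*25 + 2 = 27, q_2 = 1*12 + 1 = 13.
  i=3: a_3=1, p_3 = 1*27 + 25 = 52, q_3 = 1*13 + 12 = 25.
q_3 = 25 > 24, so the last convergent with denominator <= 24 is p_2/q_2 = 27/13.
The closest fraction with denominator <= 24 is either p_2/q_2 or the intermediate fraction (k*p_2 + p_1)/(k*q_2 + q_1) with the largest k >= 1 whose denominator stays <= 24; these approach x as k grows, and every other convergent or intermediate fraction in range is farther away.
Largest k: floor((24 - q_1)/q_2) = floor((24 - 12)/13) = 0.
Since k = 0, no intermediate fraction beyond p_2/q_2 has denominator <= 24, so the convergent 27/13 is the closest (its error is |287*13 - 27*138|/(138*13) = 5/1794).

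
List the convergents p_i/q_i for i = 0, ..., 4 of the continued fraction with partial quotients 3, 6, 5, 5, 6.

Using the convergent recurrence p_i = a_i*p_{i-1} + p_{i-2}, q_i = a_i*q_{i-1} + q_{i-2} with p_{-2}=0, p_{-1}=1, q_{-2}=1, q_{-1}=0:
  i=0: a_0=3, p_0 = 3*1 + 0 = 3, q_0 = 3*0 + 1 = 1.
  i=1: a_1=6, p_1 = 6*3 + 1 = 19, q_1 = 6*1 + 0 = 6.
  i=2: a_2=5, p_2 = 5*19 + 3 = 98, q_2 = 5*6 + 1 = 31.
  i=3: a_3=5, p_3 = 5*98 + 19 = 509, q_3 = 5*31 + 6 = 161.
  i=4: a_4=6, p_4 = 6*509 + 98 = 3152, q_4 = 6*161 + 31 = 997.

3/1, 19/6, 98/31, 509/161, 3152/997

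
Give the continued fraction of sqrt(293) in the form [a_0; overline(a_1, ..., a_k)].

[17; overline(8, 1, 1, 8, 34)]

Write x_i = (sqrt(293) + m_i)/d_i with (m_0, d_0) = (0, 1). a_0 = floor(sqrt(293)) = 17, since 17^2 = 289 <= 293 < 324 = 18^2.
Iterate m_{i+1} = d_i*a_i - m_i, d_{i+1} = (293 - m_{i+1}^2)/d_i, a_{i+1} = floor((a_0 + m_{i+1})/d_{i+1}):
  m_1 = 1*17 - 0 = 17, d_1 = (293 - 17^2)/1 = 4/1 = 4, a_1 = floor((17 + 17)/4) = 8.
  m_2 = 4*8 - 17 = 15, d_2 = (293 - 15^2)/4 = 68/4 = 17, a_2 = floor((17 + 15)/17) = 1.
  m_3 = 17*1 - 15 = 2, d_3 = (293 - 2^2)/17 = 289/17 = 17, a_3 = floor((17 + 2)/17) = 1.
  m_4 = 17*1 - 2 = 15, d_4 = (293 - 15^2)/17 = 68/17 = 4, a_4 = floor((17 + 15)/4) = 8.
  m_5 = 4*8 - 15 = 17, d_5 = (293 - 17^2)/4 = 4/4 = 1, a_5 = floor((17 + 17)/1) = 34.
  m_6 = 1*34 - 17 = 17, d_6 = (293 - 17^2)/1 = 4/1 = 4: (m_6, d_6) = (m_1, d_1) = (17, 4), so from here the quotients repeat a_1, ..., a_5; the period length is 5.
Hence the expansion of sqrt(293) is a_0 = 17 followed by the repeating block 8, 1, 1, 8, 34 (period 5).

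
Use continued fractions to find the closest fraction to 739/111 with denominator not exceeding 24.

Expand x = 739/111 as a continued fraction with the Euclidean algorithm:
  739 = 6*111 + 73, so a_0 = 6.
  111 = 1*73 + 38, so a_1 = 1.
  73 = 1*38 + 35, so a_2 = 1.
  38 = 1*35 + 3, so a_3 = 1.
  35 = 11*3 + 2, so a_4 = 11.
  3 = 1*2 + 1, so a_5 = 1.
  2 = 2*1 + 0, so a_6 = 2.
so x = [6; 1, 1, 1, 11, 1, 2].
Convergents (p_i = a_i*p_{i-1} + p_{i-2}, q_i = a_i*q_{i-1} + q_{i-2} with p_{-2}=0, p_{-1}=1, q_{-2}=1, q_{-1}=0), until the denominator exceeds 24:
  i=0: a_0=6, p_0 = 6*1 + 0 = 6, q_0 = 6*0 + 1 = 1.
  i=1: a_1=1, p_1 = 1*6 + 1 = 7, q_1 = 1*1 + 0 = 1.
  i=2: a_2=1, p_2 = 1*7 + 6 = 13, q_2 = 1*1 + 1 = 2.
  i=3: a_3=1, p_3 = 1*13 + 7 = 20, q_3 = 1*2 + 1 = 3.
  i=4: a_4=11, p_4 = 11*20 + 13 = 233, q_4 = 11*3 + 2 = 35.
q_4 = 35 > 24, so the last convergent with denominator <= 24 is p_3/q_3 = 20/3.
The closest fraction with denominator <= 24 is either p_3/q_3 or the intermediate fraction (k*p_3 + p_2)/(k*q_3 + q_2) with the largest k >= 1 whose denominator stays <= 24; these approach x as k grows, and every other convergent or intermediate fraction in range is farther away.
Largest k: floor((24 - q_2)/q_3) = floor((24 - 2)/3) = 7.
That gives (7*20 + 13)/(7*3 + 2) = 153/23.
Compare the errors: |x - 20/3| = |739*3 - 20*111|/(111*3) = 3/333, and |x - 153/23| = |739*23 - 153*111|/(111*23) = 14/2553.
Cross-multiplying, 14*333 = 4662 < 7659 = 3*2553, so 14/2553 is smaller: the intermediate fraction 153/23 is closer to x than 20/3.

153/23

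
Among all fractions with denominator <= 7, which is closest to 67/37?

Expand x = 67/37 as a continued fraction with the Euclidean algorithm:
  67 = 1*37 + 30, so a_0 = 1.
  37 = 1*30 + 7, so a_1 = 1.
  30 = 4*7 + 2, so a_2 = 4.
  7 = 3*2 + 1, so a_3 = 3.
  2 = 2*1 + 0, so a_4 = 2.
so x = [1; 1, 4, 3, 2].
Convergents (p_i = a_i*p_{i-1} + p_{i-2}, q_i = a_i*q_{i-1} + q_{i-2} with p_{-2}=0, p_{-1}=1, q_{-2}=1, q_{-1}=0), until the denominator exceeds 7:
  i=0: a_0=1, p_0 = 1*1 + 0 = 1, q_0 = 1*0 + 1 = 1.
  i=1: a_1=1, p_1 = 1*1 + 1 = 2, q_1 = 1*1 + 0 = 1.
  i=2: a_2=4, p_2 = 4*2 + 1 = 9, q_2 = 4*1 + 1 = 5.
  i=3: a_3=3, p_3 = 3*9 + 2 = 29, q_3 = 3*5 + 1 = 16.
q_3 = 16 > 7, so the last convergent with denominator <= 7 is p_2/q_2 = 9/5.
The closest fraction with denominator <= 7 is either p_2/q_2 or the intermediate fraction (k*p_2 + p_1)/(k*q_2 + q_1) with the largest k >= 1 whose denominator stays <= 7; these approach x as k grows, and every other convergent or intermediate fraction in range is farther away.
Largest k: floor((7 - q_1)/q_2) = floor((7 - 1)/5) = 1.
That gives (1*9 + 2)/(1*5 + 1) = 11/6.
Compare the errors: |x - 9/5| = |67*5 - 9*37|/(37*5) = 2/185, and |x - 11/6| = |67*6 - 11*37|/(37*6) = 5/222.
Cross-multiplying, 2*222 = 444 < 925 = 5*185, so 2/185 is smaller: the convergent 9/5 is closer to x than 11/6.

9/5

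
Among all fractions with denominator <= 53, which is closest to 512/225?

66/29

Expand x = 512/225 as a continued fraction with the Euclidean algorithm:
  512 = 2*225 + 62, so a_0 = 2.
  225 = 3*62 + 39, so a_1 = 3.
  62 = 1*39 + 23, so a_2 = 1.
  39 = 1*23 + 16, so a_3 = 1.
  23 = 1*16 + 7, so a_4 = 1.
  16 = 2*7 + 2, so a_5 = 2.
  7 = 3*2 + 1, so a_6 = 3.
  2 = 2*1 + 0, so a_7 = 2.
so x = [2; 3, 1, 1, 1, 2, 3, 2].
Convergents (p_i = a_i*p_{i-1} + p_{i-2}, q_i = a_i*q_{i-1} + q_{i-2} with p_{-2}=0, p_{-1}=1, q_{-2}=1, q_{-1}=0), until the denominator exceeds 53:
  i=0: a_0=2, p_0 = 2*1 + 0 = 2, q_0 = 2*0 + 1 = 1.
  i=1: a_1=3, p_1 = 3*2 + 1 = 7, q_1 = 3*1 + 0 = 3.
  i=2: a_2=1, p_2 = 1*7 + 2 = 9, q_2 = 1*3 + 1 = 4.
  i=3: a_3=1, p_3 = 1*9 + 7 = 16, q_3 = 1*4 + 3 = 7.
  i=4: a_4=1, p_4 = 1*16 + 9 = 25, q_4 = 1*7 + 4 = 11.
  i=5: a_5=2, p_5 = 2*25 + 16 = 66, q_5 = 2*11 + 7 = 29.
  i=6: a_6=3, p_6 = 3*66 + 25 = 223, q_6 = 3*29 + 11 = 98.
q_6 = 98 > 53, so the last convergent with denominator <= 53 is p_5/q_5 = 66/29.
The closest fraction with denominator <= 53 is either p_5/q_5 or the intermediate fraction (k*p_5 + p_4)/(k*q_5 + q_4) with the largest k >= 1 whose denominator stays <= 53; these approach x as k grows, and every other convergent or intermediate fraction in range is farther away.
Largest k: floor((53 - q_4)/q_5) = floor((53 - 11)/29) = 1.
That gives (1*66 + 25)/(1*29 + 11) = 91/40.
Compare the errors: |x - 66/29| = |512*29 - 66*225|/(225*29) = 2/6525, and |x - 91/40| = |512*40 - 91*225|/(225*40) = 5/9000.
Cross-multiplying, 2*9000 = 18000 < 32625 = 5*6525, so 2/6525 is smaller: the convergent 66/29 is closer to x than 91/40.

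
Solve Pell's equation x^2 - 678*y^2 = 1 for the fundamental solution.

First expand sqrt(678) as a continued fraction. With x_i = (sqrt(678) + m_i)/d_i and (m_0, d_0) = (0, 1): a_0 = floor(sqrt(678)) = 26, since 26^2 = 676 <= 678 < 729 = 27^2.
Iterate m_{i+1} = d_i*a_i - m_i, d_{i+1} = (678 - m_{i+1}^2)/d_i, a_{i+1} = floor((a_0 + m_{i+1})/d_{i+1}):
  m_1 = 1*26 - 0 = 26, d_1 = (678 - 26^2)/1 = 2/1 = 2, a_1 = floor((26 + 26)/2) = 26.
  m_2 = 2*26 - 26 = 26, d_2 = (678 - 26^2)/2 = 2/2 = 1, a_2 = floor((26 + 26)/1) = 52.
  m_3 = 1*52 - 26 = 26, d_3 = (678 - 26^2)/1 = 2/1 = 2: (m_3, d_3) = (m_1, d_1) = (26, 2), so from here the quotients repeat a_1, a_2; the period length is 2.
So sqrt(678) = [26; (26, 52)] with period length k = 2.
k is even, so the fundamental solution of x^2 - 678y^2 = 1 is (p_{k-1}, q_{k-1}) = (p_1, q_1); compute convergents through index 1.
Convergents (p_i = a_i*p_{i-1} + p_{i-2}, q_i = a_i*q_{i-1} + q_{i-2} with p_{-2}=0, p_{-1}=1, q_{-2}=1, q_{-1}=0):
  i=0: a_0=26, p_0 = 26*1 + 0 = 26, q_0 = 26*0 + 1 = 1.
  i=1: a_1=26, p_1 = 26*26 + 1 = 677, q_1 = 26*1 + 0 = 26.
Check: 677^2 - 678*26^2 = 458329 - 458328 = 1, so (x, y) = (677, 26) solves the equation, and by the theorem it is the least positive solution.

(x, y) = (677, 26)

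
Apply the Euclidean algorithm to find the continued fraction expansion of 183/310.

[0; 1, 1, 2, 3, 1, 2, 1, 3]

Run the Euclidean algorithm on 183 and 310; the successive quotients are the partial quotients a_0, a_1, ... (each step inverts the fractional part left over by the previous one):
  183 = 0*310 + 183, so a_0 = 0.
  310 = 1*183 + 127, so a_1 = 1.
  183 = 1*127 + 56, so a_2 = 1.
  127 = 2*56 + 15, so a_3 = 2.
  56 = 3*15 + 11, so a_4 = 3.
  15 = 1*11 + 4, so a_5 = 1.
  11 = 2*4 + 3, so a_6 = 2.
  4 = 1*3 + 1, so a_7 = 1.
  3 = 3*1 + 0, so a_8 = 3.
The remainder reaches 0 after 9 divisions, so the expansion has 9 partial quotients, read off in order.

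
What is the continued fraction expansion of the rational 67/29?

[2; 3, 4, 2]

Run the Euclidean algorithm on 67 and 29; the successive quotients are the partial quotients a_0, a_1, ... (each step inverts the fractional part left over by the previous one):
  67 = 2*29 + 9, so a_0 = 2.
  29 = 3*9 + 2, so a_1 = 3.
  9 = 4*2 + 1, so a_2 = 4.
  2 = 2*1 + 0, so a_3 = 2.
The remainder reaches 0 after 4 divisions, so the expansion has 4 partial quotients, read off in order.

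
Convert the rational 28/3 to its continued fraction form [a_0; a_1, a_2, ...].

Run the Euclidean algorithm on 28 and 3; the successive quotients are the partial quotients a_0, a_1, ... (each step inverts the fractional part left over by the previous one):
  28 = 9*3 + 1, so a_0 = 9.
  3 = 3*1 + 0, so a_1 = 3.
The remainder reaches 0 after 2 divisions, so the expansion has 2 partial quotients, read off in order.

[9; 3]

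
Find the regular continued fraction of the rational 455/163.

[2; 1, 3, 1, 3, 1, 6]

Run the Euclidean algorithm on 455 and 163; the successive quotients are the partial quotients a_0, a_1, ... (each step inverts the fractional part left over by the previous one):
  455 = 2*163 + 129, so a_0 = 2.
  163 = 1*129 + 34, so a_1 = 1.
  129 = 3*34 + 27, so a_2 = 3.
  34 = 1*27 + 7, so a_3 = 1.
  27 = 3*7 + 6, so a_4 = 3.
  7 = 1*6 + 1, so a_5 = 1.
  6 = 6*1 + 0, so a_6 = 6.
The remainder reaches 0 after 7 divisions, so the expansion has 7 partial quotients, read off in order.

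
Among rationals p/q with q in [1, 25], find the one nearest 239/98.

61/25

Expand x = 239/98 as a continued fraction with the Euclidean algorithm:
  239 = 2*98 + 43, so a_0 = 2.
  98 = 2*43 + 12, so a_1 = 2.
  43 = 3*12 + 7, so a_2 = 3.
  12 = 1*7 + 5, so a_3 = 1.
  7 = 1*5 + 2, so a_4 = 1.
  5 = 2*2 + 1, so a_5 = 2.
  2 = 2*1 + 0, so a_6 = 2.
so x = [2; 2, 3, 1, 1, 2, 2].
Convergents (p_i = a_i*p_{i-1} + p_{i-2}, q_i = a_i*q_{i-1} + q_{i-2} with p_{-2}=0, p_{-1}=1, q_{-2}=1, q_{-1}=0), until the denominator exceeds 25:
  i=0: a_0=2, p_0 = 2*1 + 0 = 2, q_0 = 2*0 + 1 = 1.
  i=1: a_1=2, p_1 = 2*2 + 1 = 5, q_1 = 2*1 + 0 = 2.
  i=2: a_2=3, p_2 = 3*5 + 2 = 17, q_2 = 3*2 + 1 = 7.
  i=3: a_3=1, p_3 = 1*17 + 5 = 22, q_3 = 1*7 + 2 = 9.
  i=4: a_4=1, p_4 = 1*22 + 17 = 39, q_4 = 1*9 + 7 = 16.
  i=5: a_5=2, p_5 = 2*39 + 22 = 100, q_5 = 2*16 + 9 = 41.
q_5 = 41 > 25, so the last convergent with denominator <= 25 is p_4/q_4 = 39/16.
The closest fraction with denominator <= 25 is either p_4/q_4 or the intermediate fraction (k*p_4 + p_3)/(k*q_4 + q_3) with the largest k >= 1 whose denominator stays <= 25; these approach x as k grows, and every other convergent or intermediate fraction in range is farther away.
Largest k: floor((25 - q_3)/q_4) = floor((25 - 9)/16) = 1.
That gives (1*39 + 22)/(1*16 + 9) = 61/25.
Compare the errors: |x - 39/16| = |239*16 - 39*98|/(98*16) = 2/1568, and |x - 61/25| = |239*25 - 61*98|/(98*25) = 3/2450.
Cross-multiplying, 3*1568 = 4704 < 4900 = 2*2450, so 3/2450 is smaller: the intermediate fraction 61/25 is closer to x than 39/16.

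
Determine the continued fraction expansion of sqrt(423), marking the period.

[20; (1, 1, 3, 4, 3, 1, 1, 40)]

Write x_i = (sqrt(423) + m_i)/d_i with (m_0, d_0) = (0, 1). a_0 = floor(sqrt(423)) = 20, since 20^2 = 400 <= 423 < 441 = 21^2.
Iterate m_{i+1} = d_i*a_i - m_i, d_{i+1} = (423 - m_{i+1}^2)/d_i, a_{i+1} = floor((a_0 + m_{i+1})/d_{i+1}):
  m_1 = 1*20 - 0 = 20, d_1 = (423 - 20^2)/1 = 23/1 = 23, a_1 = floor((20 + 20)/23) = 1.
  m_2 = 23*1 - 20 = 3, d_2 = (423 - 3^2)/23 = 414/23 = 18, a_2 = floor((20 + 3)/18) = 1.
  m_3 = 18*1 - 3 = 15, d_3 = (423 - 15^2)/18 = 198/18 = 11, a_3 = floor((20 + 15)/11) = 3.
  m_4 = 11*3 - 15 = 18, d_4 = (423 - 18^2)/11 = 99/11 = 9, a_4 = floor((20 + 18)/9) = 4.
  m_5 = 9*4 - 18 = 18, d_5 = (423 - 18^2)/9 = 99/9 = 11, a_5 = floor((20 + 18)/11) = 3.
  m_6 = 11*3 - 18 = 15, d_6 = (423 - 15^2)/11 = 198/11 = 18, a_6 = floor((20 + 15)/18) = 1.
  m_7 = 18*1 - 15 = 3, d_7 = (423 - 3^2)/18 = 414/18 = 23, a_7 = floor((20 + 3)/23) = 1.
  m_8 = 23*1 - 3 = 20, d_8 = (423 - 20^2)/23 = 23/23 = 1, a_8 = floor((20 + 20)/1) = 40.
  m_9 = 1*40 - 20 = 20, d_9 = (423 - 20^2)/1 = 23/1 = 23: (m_9, d_9) = (m_1, d_1) = (20, 23), so from here the quotients repeat a_1, ..., a_8; the period length is 8.
Hence the expansion of sqrt(423) is a_0 = 20 followed by the repeating block 1, 1, 3, 4, 3, 1, 1, 40 (period 8).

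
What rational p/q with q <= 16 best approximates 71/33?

Expand x = 71/33 as a continued fraction with the Euclidean algorithm:
  71 = 2*33 + 5, so a_0 = 2.
  33 = 6*5 + 3, so a_1 = 6.
  5 = 1*3 + 2, so a_2 = 1.
  3 = 1*2 + 1, so a_3 = 1.
  2 = 2*1 + 0, so a_4 = 2.
so x = [2; 6, 1, 1, 2].
Convergents (p_i = a_i*p_{i-1} + p_{i-2}, q_i = a_i*q_{i-1} + q_{i-2} with p_{-2}=0, p_{-1}=1, q_{-2}=1, q_{-1}=0), until the denominator exceeds 16:
  i=0: a_0=2, p_0 = 2*1 + 0 = 2, q_0 = 2*0 + 1 = 1.
  i=1: a_1=6, p_1 = 6*2 + 1 = 13, q_1 = 6*1 + 0 = 6.
  i=2: a_2=1, p_2 = 1*13 + 2 = 15, q_2 = 1*6 + 1 = 7.
  i=3: a_3=1, p_3 = 1*15 + 13 = 28, q_3 = 1*7 + 6 = 13.
  i=4: a_4=2, p_4 = 2*28 + 15 = 71, q_4 = 2*13 + 7 = 33.
q_4 = 33 > 16, so the last convergent with denominator <= 16 is p_3/q_3 = 28/13.
The closest fraction with denominator <= 16 is either p_3/q_3 or the intermediate fraction (k*p_3 + p_2)/(k*q_3 + q_2) with the largest k >= 1 whose denominator stays <= 16; these approach x as k grows, and every other convergent or intermediate fraction in range is farther away.
Largest k: floor((16 - q_2)/q_3) = floor((16 - 7)/13) = 0.
Since k = 0, no intermediate fraction beyond p_3/q_3 has denominator <= 16, so the convergent 28/13 is the closest (its error is |71*13 - 28*33|/(33*13) = 1/429).

28/13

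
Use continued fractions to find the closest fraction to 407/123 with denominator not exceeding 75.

Expand x = 407/123 as a continued fraction with the Euclidean algorithm:
  407 = 3*123 + 38, so a_0 = 3.
  123 = 3*38 + 9, so a_1 = 3.
  38 = 4*9 + 2, so a_2 = 4.
  9 = 4*2 + 1, so a_3 = 4.
  2 = 2*1 + 0, so a_4 = 2.
so x = [3; 3, 4, 4, 2].
Convergents (p_i = a_i*p_{i-1} + p_{i-2}, q_i = a_i*q_{i-1} + q_{i-2} with p_{-2}=0, p_{-1}=1, q_{-2}=1, q_{-1}=0), until the denominator exceeds 75:
  i=0: a_0=3, p_0 = 3*1 + 0 = 3, q_0 = 3*0 + 1 = 1.
  i=1: a_1=3, p_1 = 3*3 + 1 = 10, q_1 = 3*1 + 0 = 3.
  i=2: a_2=4, p_2 = 4*10 + 3 = 43, q_2 = 4*3 + 1 = 13.
  i=3: a_3=4, p_3 = 4*43 + 10 = 182, q_3 = 4*13 + 3 = 55.
  i=4: a_4=2, p_4 = 2*182 + 43 = 407, q_4 = 2*55 + 13 = 123.
q_4 = 123 > 75, so the last convergent with denominator <= 75 is p_3/q_3 = 182/55.
The closest fraction with denominator <= 75 is either p_3/q_3 or the intermediate fraction (k*p_3 + p_2)/(k*q_3 + q_2) with the largest k >= 1 whose denominator stays <= 75; these approach x as k grows, and every other convergent or intermediate fraction in range is farther away.
Largest k: floor((75 - q_2)/q_3) = floor((75 - 13)/55) = 1.
That gives (1*182 + 43)/(1*55 + 13) = 225/68.
Compare the errors: |x - 182/55| = |407*55 - 182*123|/(123*55) = 1/6765, and |x - 225/68| = |407*68 - 225*123|/(123*68) = 1/8364.
Cross-multiplying, 1*6765 = 6765 < 8364 = 1*8364, so 1/8364 is smaller: the intermediate fraction 225/68 is closer to x than 182/55.

225/68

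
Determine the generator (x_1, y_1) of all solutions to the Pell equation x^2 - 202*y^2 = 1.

(x, y) = (19731763, 1388322)

First expand sqrt(202) as a continued fraction. With x_i = (sqrt(202) + m_i)/d_i and (m_0, d_0) = (0, 1): a_0 = floor(sqrt(202)) = 14, since 14^2 = 196 <= 202 < 225 = 15^2.
Iterate m_{i+1} = d_i*a_i - m_i, d_{i+1} = (202 - m_{i+1}^2)/d_i, a_{i+1} = floor((a_0 + m_{i+1})/d_{i+1}):
  m_1 = 1*14 - 0 = 14, d_1 = (202 - 14^2)/1 = 6/1 = 6, a_1 = floor((14 + 14)/6) = 4.
  m_2 = 6*4 - 14 = 10, d_2 = (202 - 10^2)/6 = 102/6 = 17, a_2 = floor((14 + 10)/17) = 1.
  m_3 = 17*1 - 10 = 7, d_3 = (202 - 7^2)/17 = 153/17 = 9, a_3 = floor((14 + 7)/9) = 2.
  m_4 = 9*2 - 7 = 11, d_4 = (202 - 11^2)/9 = 81/9 = 9, a_4 = floor((14 + 11)/9) = 2.
  m_5 = 9*2 - 11 = 7, d_5 = (202 - 7^2)/9 = 153/9 = 17, a_5 = floor((14 + 7)/17) = 1.
  m_6 = 17*1 - 7 = 10, d_6 = (202 - 10^2)/17 = 102/17 = 6, a_6 = floor((14 + 10)/6) = 4.
  m_7 = 6*4 - 10 = 14, d_7 = (202 - 14^2)/6 = 6/6 = 1, a_7 = floor((14 + 14)/1) = 28.
  m_8 = 1*28 - 14 = 14, d_8 = (202 - 14^2)/1 = 6/1 = 6: (m_8, d_8) = (m_1, d_1) = (14, 6), so from here the quotients repeat a_1, ..., a_7; the period length is 7.
So sqrt(202) = [14; (4, 1, 2, 2, 1, 4, 28)] with period length k = 7.
k is odd, so (p_{k-1}, q_{k-1}) only solves x^2 - 202y^2 = -1 and the fundamental solution of x^2 - 202y^2 = 1 is (p_{2k-1}, q_{2k-1}) = (p_13, q_13); compute convergents through index 13, running through the period twice.
Convergents (p_i = a_i*p_{i-1} + p_{i-2}, q_i = a_i*q_{i-1} + q_{i-2} with p_{-2}=0, p_{-1}=1, q_{-2}=1, q_{-1}=0):
  i=0: a_0=14, p_0 = 14*1 + 0 = 14, q_0 = 14*0 + 1 = 1.
  i=1: a_1=4, p_1 = 4*14 + 1 = 57, q_1 = 4*1 + 0 = 4.
  i=2: a_2=1, p_2 = 1*57 + 14 = 71, q_2 = 1*4 + 1 = 5.
  i=3: a_3=2, p_3 = 2*71 + 57 = 199, q_3 = 2*5 + 4 = 14.
  i=4: a_4=2, p_4 = 2*199 + 71 = 469, q_4 = 2*14 + 5 = 33.
  i=5: a_5=1, p_5 = 1*469 + 199 = 668, q_5 = 1*33 + 14 = 47.
  i=6: a_6=4, p_6 = 4*668 + 469 = 3141, q_6 = 4*47 + 33 = 221.
  i=7: a_7=28, p_7 = 28*3141 + 668 = 88616, q_7 = 28*221 + 47 = 6235.
  i=8: a_8=4, p_8 = 4*88616 + 3141 = 357605, q_8 = 4*6235 + 221 = 25161.
  i=9: a_9=1, p_9 = 1*357605 + 88616 = 446221, q_9 = 1*25161 + 6235 = 31396.
  i=10: a_10=2, p_10 = 2*446221 + 357605 = 1250047, q_10 = 2*31396 + 25161 = 87953.
  i=11: a_11=2, p_11 = 2*1250047 + 446221 = 2946315, q_11 = 2*87953 + 31396 = 207302.
  i=12: a_12=1, p_12 = 1*2946315 + 1250047 = 4196362, q_12 = 1*207302 + 87953 = 295255.
  i=13: a_13=4, p_13 = 4*4196362 + 2946315 = 19731763, q_13 = 4*295255 + 207302 = 1388322.
Indeed p_6^2 - 202*q_6^2 = 9865881 - 9865882 = -1, not +1.
Check: 19731763^2 - 202*1388322^2 = 389342471088169 - 389342471088168 = 1, so (x, y) = (19731763, 1388322) solves the equation, and by the theorem it is the least positive solution.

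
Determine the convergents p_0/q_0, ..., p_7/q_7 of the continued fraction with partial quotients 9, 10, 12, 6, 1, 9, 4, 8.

9/1, 91/10, 1101/121, 6697/736, 7798/857, 76879/8449, 315314/34653, 2599391/285673

Using the convergent recurrence p_i = a_i*p_{i-1} + p_{i-2}, q_i = a_i*q_{i-1} + q_{i-2} with p_{-2}=0, p_{-1}=1, q_{-2}=1, q_{-1}=0:
  i=0: a_0=9, p_0 = 9*1 + 0 = 9, q_0 = 9*0 + 1 = 1.
  i=1: a_1=10, p_1 = 10*9 + 1 = 91, q_1 = 10*1 + 0 = 10.
  i=2: a_2=12, p_2 = 12*91 + 9 = 1101, q_2 = 12*10 + 1 = 121.
  i=3: a_3=6, p_3 = 6*1101 + 91 = 6697, q_3 = 6*121 + 10 = 736.
  i=4: a_4=1, p_4 = 1*6697 + 1101 = 7798, q_4 = 1*736 + 121 = 857.
  i=5: a_5=9, p_5 = 9*7798 + 6697 = 76879, q_5 = 9*857 + 736 = 8449.
  i=6: a_6=4, p_6 = 4*76879 + 7798 = 315314, q_6 = 4*8449 + 857 = 34653.
  i=7: a_7=8, p_7 = 8*315314 + 76879 = 2599391, q_7 = 8*34653 + 8449 = 285673.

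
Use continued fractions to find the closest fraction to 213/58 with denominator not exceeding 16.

11/3

Expand x = 213/58 as a continued fraction with the Euclidean algorithm:
  213 = 3*58 + 39, so a_0 = 3.
  58 = 1*39 + 19, so a_1 = 1.
  39 = 2*19 + 1, so a_2 = 2.
  19 = 19*1 + 0, so a_3 = 19.
so x = [3; 1, 2, 19].
Convergents (p_i = a_i*p_{i-1} + p_{i-2}, q_i = a_i*q_{i-1} + q_{i-2} with p_{-2}=0, p_{-1}=1, q_{-2}=1, q_{-1}=0), until the denominator exceeds 16:
  i=0: a_0=3, p_0 = 3*1 + 0 = 3, q_0 = 3*0 + 1 = 1.
  i=1: a_1=1, p_1 = 1*3 + 1 = 4, q_1 = 1*1 + 0 = 1.
  i=2: a_2=2, p_2 = 2*4 + 3 = 11, q_2 = 2*1 + 1 = 3.
  i=3: a_3=19, p_3 = 19*11 + 4 = 213, q_3 = 19*3 + 1 = 58.
q_3 = 58 > 16, so the last convergent with denominator <= 16 is p_2/q_2 = 11/3.
The closest fraction with denominator <= 16 is either p_2/q_2 or the intermediate fraction (k*p_2 + p_1)/(k*q_2 + q_1) with the largest k >= 1 whose denominator stays <= 16; these approach x as k grows, and every other convergent or intermediate fraction in range is farther away.
Largest k: floor((16 - q_1)/q_2) = floor((16 - 1)/3) = 5.
That gives (5*11 + 4)/(5*3 + 1) = 59/16.
Compare the errors: |x - 11/3| = |213*3 - 11*58|/(58*3) = 1/174, and |x - 59/16| = |213*16 - 59*58|/(58*16) = 14/928.
Cross-multiplying, 1*928 = 928 < 2436 = 14*174, so 1/174 is smaller: the convergent 11/3 is closer to x than 59/16.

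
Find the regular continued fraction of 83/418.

Run the Euclidean algorithm on 83 and 418; the successive quotients are the partial quotients a_0, a_1, ... (each step inverts the fractional part left over by the previous one):
  83 = 0*418 + 83, so a_0 = 0.
  418 = 5*83 + 3, so a_1 = 5.
  83 = 27*3 + 2, so a_2 = 27.
  3 = 1*2 + 1, so a_3 = 1.
  2 = 2*1 + 0, so a_4 = 2.
The remainder reaches 0 after 5 divisions, so the expansion has 5 partial quotients, read off in order.

[0; 5, 27, 1, 2]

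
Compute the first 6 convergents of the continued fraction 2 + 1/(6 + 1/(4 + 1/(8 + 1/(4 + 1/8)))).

Using the convergent recurrence p_i = a_i*p_{i-1} + p_{i-2}, q_i = a_i*q_{i-1} + q_{i-2} with p_{-2}=0, p_{-1}=1, q_{-2}=1, q_{-1}=0:
  i=0: a_0=2, p_0 = 2*1 + 0 = 2, q_0 = 2*0 + 1 = 1.
  i=1: a_1=6, p_1 = 6*2 + 1 = 13, q_1 = 6*1 + 0 = 6.
  i=2: a_2=4, p_2 = 4*13 + 2 = 54, q_2 = 4*6 + 1 = 25.
  i=3: a_3=8, p_3 = 8*54 + 13 = 445, q_3 = 8*25 + 6 = 206.
  i=4: a_4=4, p_4 = 4*445 + 54 = 1834, q_4 = 4*206 + 25 = 849.
  i=5: a_5=8, p_5 = 8*1834 + 445 = 15117, q_5 = 8*849 + 206 = 6998.

2/1, 13/6, 54/25, 445/206, 1834/849, 15117/6998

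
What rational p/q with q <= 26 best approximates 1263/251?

Expand x = 1263/251 as a continued fraction with the Euclidean algorithm:
  1263 = 5*251 + 8, so a_0 = 5.
  251 = 31*8 + 3, so a_1 = 31.
  8 = 2*3 + 2, so a_2 = 2.
  3 = 1*2 + 1, so a_3 = 1.
  2 = 2*1 + 0, so a_4 = 2.
so x = [5; 31, 2, 1, 2].
Convergents (p_i = a_i*p_{i-1} + p_{i-2}, q_i = a_i*q_{i-1} + q_{i-2} with p_{-2}=0, p_{-1}=1, q_{-2}=1, q_{-1}=0), until the denominator exceeds 26:
  i=0: a_0=5, p_0 = 5*1 + 0 = 5, q_0 = 5*0 + 1 = 1.
  i=1: a_1=31, p_1 = 31*5 + 1 = 156, q_1 = 31*1 + 0 = 31.
q_1 = 31 > 26, so the last convergent with denominator <= 26 is p_0/q_0 = 5/1.
The closest fraction with denominator <= 26 is either p_0/q_0 or the intermediate fraction (k*p_0 + p_{-1})/(k*q_0 + q_{-1}) with the largest k >= 1 whose denominator stays <= 26; these approach x as k grows, and every other convergent or intermediate fraction in range is farther away.
Largest k: floor((26 - q_{-1})/q_0) = floor((26 - 0)/1) = 26 (using the seeds p_{-1} = 1, q_{-1} = 0).
That gives (26*5 + 1)/(26*1 + 0) = 131/26.
Compare the errors: |x - 5/1| = |1263*1 - 5*251|/(251*1) = 8/251, and |x - 131/26| = |1263*26 - 131*251|/(251*26) = 43/6526.
Cross-multiplying, 43*251 = 10793 < 52208 = 8*6526, so 43/6526 is smaller: the intermediate fraction 131/26 is closer to x than 5/1.

131/26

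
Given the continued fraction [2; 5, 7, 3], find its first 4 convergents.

Using the convergent recurrence p_i = a_i*p_{i-1} + p_{i-2}, q_i = a_i*q_{i-1} + q_{i-2} with p_{-2}=0, p_{-1}=1, q_{-2}=1, q_{-1}=0:
  i=0: a_0=2, p_0 = 2*1 + 0 = 2, q_0 = 2*0 + 1 = 1.
  i=1: a_1=5, p_1 = 5*2 + 1 = 11, q_1 = 5*1 + 0 = 5.
  i=2: a_2=7, p_2 = 7*11 + 2 = 79, q_2 = 7*5 + 1 = 36.
  i=3: a_3=3, p_3 = 3*79 + 11 = 248, q_3 = 3*36 + 5 = 113.

2/1, 11/5, 79/36, 248/113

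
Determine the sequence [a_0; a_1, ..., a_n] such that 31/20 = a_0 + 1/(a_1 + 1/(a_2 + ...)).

Run the Euclidean algorithm on 31 and 20; the successive quotients are the partial quotients a_0, a_1, ... (each step inverts the fractional part left over by the previous one):
  31 = 1*20 + 11, so a_0 = 1.
  20 = 1*11 + 9, so a_1 = 1.
  11 = 1*9 + 2, so a_2 = 1.
  9 = 4*2 + 1, so a_3 = 4.
  2 = 2*1 + 0, so a_4 = 2.
The remainder reaches 0 after 5 divisions, so the expansion has 5 partial quotients, read off in order.

[1; 1, 1, 4, 2]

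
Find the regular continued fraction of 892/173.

[5; 6, 2, 2, 5]

Run the Euclidean algorithm on 892 and 173; the successive quotients are the partial quotients a_0, a_1, ... (each step inverts the fractional part left over by the previous one):
  892 = 5*173 + 27, so a_0 = 5.
  173 = 6*27 + 11, so a_1 = 6.
  27 = 2*11 + 5, so a_2 = 2.
  11 = 2*5 + 1, so a_3 = 2.
  5 = 5*1 + 0, so a_4 = 5.
The remainder reaches 0 after 5 divisions, so the expansion has 5 partial quotients, read off in order.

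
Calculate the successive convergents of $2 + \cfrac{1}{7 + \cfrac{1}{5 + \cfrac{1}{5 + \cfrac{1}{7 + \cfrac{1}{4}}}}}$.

Using the convergent recurrence p_i = a_i*p_{i-1} + p_{i-2}, q_i = a_i*q_{i-1} + q_{i-2} with p_{-2}=0, p_{-1}=1, q_{-2}=1, q_{-1}=0:
  i=0: a_0=2, p_0 = 2*1 + 0 = 2, q_0 = 2*0 + 1 = 1.
  i=1: a_1=7, p_1 = 7*2 + 1 = 15, q_1 = 7*1 + 0 = 7.
  i=2: a_2=5, p_2 = 5*15 + 2 = 77, q_2 = 5*7 + 1 = 36.
  i=3: a_3=5, p_3 = 5*77 + 15 = 400, q_3 = 5*36 + 7 = 187.
  i=4: a_4=7, p_4 = 7*400 + 77 = 2877, q_4 = 7*187 + 36 = 1345.
  i=5: a_5=4, p_5 = 4*2877 + 400 = 11908, q_5 = 4*1345 + 187 = 5567.

2/1, 15/7, 77/36, 400/187, 2877/1345, 11908/5567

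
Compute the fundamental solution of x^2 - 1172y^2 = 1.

First expand sqrt(1172) as a continued fraction. With x_i = (sqrt(1172) + m_i)/d_i and (m_0, d_0) = (0, 1): a_0 = floor(sqrt(1172)) = 34, since 34^2 = 1156 <= 1172 < 1225 = 35^2.
Iterate m_{i+1} = d_i*a_i - m_i, d_{i+1} = (1172 - m_{i+1}^2)/d_i, a_{i+1} = floor((a_0 + m_{i+1})/d_{i+1}):
  m_1 = 1*34 - 0 = 34, d_1 = (1172 - 34^2)/1 = 16/1 = 16, a_1 = floor((34 + 34)/16) = 4.
  m_2 = 16*4 - 34 = 30, d_2 = (1172 - 30^2)/16 = 272/16 = 17, a_2 = floor((34 + 30)/17) = 3.
  m_3 = 17*3 - 30 = 21, d_3 = (1172 - 21^2)/17 = 731/17 = 43, a_3 = floor((34 + 21)/43) = 1.
  m_4 = 43*1 - 21 = 22, d_4 = (1172 - 22^2)/43 = 688/43 = 16, a_4 = floor((34 + 22)/16) = 3.
  m_5 = 16*3 - 22 = 26, d_5 = (1172 - 26^2)/16 = 496/16 = 31, a_5 = floor((34 + 26)/31) = 1.
  m_6 = 31*1 - 26 = 5, d_6 = (1172 - 5^2)/31 = 1147/31 = 37, a_6 = floor((34 + 5)/37) = 1.
  m_7 = 37*1 - 5 = 32, d_7 = (1172 - 32^2)/37 = 148/37 = 4, a_7 = floor((34 + 32)/4) = 16.
  m_8 = 4*16 - 32 = 32, d_8 = (1172 - 32^2)/4 = 148/4 = 37, a_8 = floor((34 + 32)/37) = 1.
  m_9 = 37*1 - 32 = 5, d_9 = (1172 - 5^2)/37 = 1147/37 = 31, a_9 = floor((34 + 5)/31) = 1.
  m_10 = 31*1 - 5 = 26, d_10 = (1172 - 26^2)/31 = 496/31 = 16, a_10 = floor((34 + 26)/16) = 3.
  m_11 = 16*3 - 26 = 22, d_11 = (1172 - 22^2)/16 = 688/16 = 43, a_11 = floor((34 + 22)/43) = 1.
  m_12 = 43*1 - 22 = 21, d_12 = (1172 - 21^2)/43 = 731/43 = 17, a_12 = floor((34 + 21)/17) = 3.
  m_13 = 17*3 - 21 = 30, d_13 = (1172 - 30^2)/17 = 272/17 = 16, a_13 = floor((34 + 30)/16) = 4.
  m_14 = 16*4 - 30 = 34, d_14 = (1172 - 34^2)/16 = 16/16 = 1, a_14 = floor((34 + 34)/1) = 68.
  m_15 = 1*68 - 34 = 34, d_15 = (1172 - 34^2)/1 = 16/1 = 16: (m_15, d_15) = (m_1, d_1) = (34, 16), so from here the quotients repeat a_1, ..., a_14; the period length is 14.
So sqrt(1172) = [34; (4, 3, 1, 3, 1, 1, 16, 1, 1, 3, 1, 3, 4, 68)] with period length k = 14.
k is even, so the fundamental solution of x^2 - 1172y^2 = 1 is (p_{k-1}, q_{k-1}) = (p_13, q_13); compute convergents through index 13.
Convergents (p_i = a_i*p_{i-1} + p_{i-2}, q_i = a_i*q_{i-1} + q_{i-2} with p_{-2}=0, p_{-1}=1, q_{-2}=1, q_{-1}=0):
  i=0: a_0=34, p_0 = 34*1 + 0 = 34, q_0 = 34*0 + 1 = 1.
  i=1: a_1=4, p_1 = 4*34 + 1 = 137, q_1 = 4*1 + 0 = 4.
  i=2: a_2=3, p_2 = 3*137 + 34 = 445, q_2 = 3*4 + 1 = 13.
  i=3: a_3=1, p_3 = 1*445 + 137 = 582, q_3 = 1*13 + 4 = 17.
  i=4: a_4=3, p_4 = 3*582 + 445 = 2191, q_4 = 3*17 + 13 = 64.
  i=5: a_5=1, p_5 = 1*2191 + 582 = 2773, q_5 = 1*64 + 17 = 81.
  i=6: a_6=1, p_6 = 1*2773 + 2191 = 4964, q_6 = 1*81 + 64 = 145.
  i=7: a_7=16, p_7 = 16*4964 + 2773 = 82197, q_7 = 16*145 + 81 = 2401.
  i=8: a_8=1, p_8 = 1*82197 + 4964 = 87161, q_8 = 1*2401 + 145 = 2546.
  i=9: a_9=1, p_9 = 1*87161 + 82197 = 169358, q_9 = 1*2546 + 2401 = 4947.
  i=10: a_10=3, p_10 = 3*169358 + 87161 = 595235, q_10 = 3*4947 + 2546 = 17387.
  i=11: a_11=1, p_11 = 1*595235 + 169358 = 764593, q_11 = 1*17387 + 4947 = 22334.
  i=12: a_12=3, p_12 = 3*764593 + 595235 = 2889014, q_12 = 3*22334 + 17387 = 84389.
  i=13: a_13=4, p_13 = 4*2889014 + 764593 = 12320649, q_13 = 4*84389 + 22334 = 359890.
Check: 12320649^2 - 1172*359890^2 = 151798391781201 - 151798391781200 = 1, so (x, y) = (12320649, 359890) solves the equation, and by the theorem it is the least positive solution.

(x, y) = (12320649, 359890)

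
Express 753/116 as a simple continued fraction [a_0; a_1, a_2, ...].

[6; 2, 28, 2]

Run the Euclidean algorithm on 753 and 116; the successive quotients are the partial quotients a_0, a_1, ... (each step inverts the fractional part left over by the previous one):
  753 = 6*116 + 57, so a_0 = 6.
  116 = 2*57 + 2, so a_1 = 2.
  57 = 28*2 + 1, so a_2 = 28.
  2 = 2*1 + 0, so a_3 = 2.
The remainder reaches 0 after 4 divisions, so the expansion has 4 partial quotients, read off in order.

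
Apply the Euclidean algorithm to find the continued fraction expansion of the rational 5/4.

[1; 4]

Run the Euclidean algorithm on 5 and 4; the successive quotients are the partial quotients a_0, a_1, ... (each step inverts the fractional part left over by the previous one):
  5 = 1*4 + 1, so a_0 = 1.
  4 = 4*1 + 0, so a_1 = 4.
The remainder reaches 0 after 2 divisions, so the expansion has 2 partial quotients, read off in order.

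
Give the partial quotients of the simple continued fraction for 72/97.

Run the Euclidean algorithm on 72 and 97; the successive quotients are the partial quotients a_0, a_1, ... (each step inverts the fractional part left over by the previous one):
  72 = 0*97 + 72, so a_0 = 0.
  97 = 1*72 + 25, so a_1 = 1.
  72 = 2*25 + 22, so a_2 = 2.
  25 = 1*22 + 3, so a_3 = 1.
  22 = 7*3 + 1, so a_4 = 7.
  3 = 3*1 + 0, so a_5 = 3.
The remainder reaches 0 after 6 divisions, so the expansion has 6 partial quotients, read off in order.

[0; 1, 2, 1, 7, 3]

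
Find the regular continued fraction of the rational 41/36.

Run the Euclidean algorithm on 41 and 36; the successive quotients are the partial quotients a_0, a_1, ... (each step inverts the fractional part left over by the previous one):
  41 = 1*36 + 5, so a_0 = 1.
  36 = 7*5 + 1, so a_1 = 7.
  5 = 5*1 + 0, so a_2 = 5.
The remainder reaches 0 after 3 divisions, so the expansion has 3 partial quotients, read off in order.

[1; 7, 5]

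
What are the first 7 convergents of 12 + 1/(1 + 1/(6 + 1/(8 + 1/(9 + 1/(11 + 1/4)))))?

12/1, 13/1, 90/7, 733/57, 6687/520, 74290/5777, 303847/23628

Using the convergent recurrence p_i = a_i*p_{i-1} + p_{i-2}, q_i = a_i*q_{i-1} + q_{i-2} with p_{-2}=0, p_{-1}=1, q_{-2}=1, q_{-1}=0:
  i=0: a_0=12, p_0 = 12*1 + 0 = 12, q_0 = 12*0 + 1 = 1.
  i=1: a_1=1, p_1 = 1*12 + 1 = 13, q_1 = 1*1 + 0 = 1.
  i=2: a_2=6, p_2 = 6*13 + 12 = 90, q_2 = 6*1 + 1 = 7.
  i=3: a_3=8, p_3 = 8*90 + 13 = 733, q_3 = 8*7 + 1 = 57.
  i=4: a_4=9, p_4 = 9*733 + 90 = 6687, q_4 = 9*57 + 7 = 520.
  i=5: a_5=11, p_5 = 11*6687 + 733 = 74290, q_5 = 11*520 + 57 = 5777.
  i=6: a_6=4, p_6 = 4*74290 + 6687 = 303847, q_6 = 4*5777 + 520 = 23628.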